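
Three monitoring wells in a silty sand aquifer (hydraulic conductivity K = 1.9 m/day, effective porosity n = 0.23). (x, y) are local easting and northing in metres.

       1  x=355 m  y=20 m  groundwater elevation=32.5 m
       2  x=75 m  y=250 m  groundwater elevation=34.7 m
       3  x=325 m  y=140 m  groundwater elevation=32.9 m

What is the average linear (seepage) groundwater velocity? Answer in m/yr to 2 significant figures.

20 m/yr

Differences from 1: to 2 (Δx, Δy, Δh) = (-280, 230, +2.2); to 3 = (-30, 120, +0.4).
Solve a·Δx + b·Δy = Δh: det = (-280)·120 − (-30)·230 = -26700.
∂h/∂x = [(+2.2)·120 − (+0.4)·230] / -26700 = -0.006442
∂h/∂y = [(-280)·(+0.4) − (-30)·(+2.2)] / -26700 = +0.001723
|∇h| = √(-0.006442² + 0.001723²) = 0.006668
Seepage velocity v = K·i/n = 1.9 × 0.006668 / 0.23 = 0.05508 m/day = 20.12 m/yr.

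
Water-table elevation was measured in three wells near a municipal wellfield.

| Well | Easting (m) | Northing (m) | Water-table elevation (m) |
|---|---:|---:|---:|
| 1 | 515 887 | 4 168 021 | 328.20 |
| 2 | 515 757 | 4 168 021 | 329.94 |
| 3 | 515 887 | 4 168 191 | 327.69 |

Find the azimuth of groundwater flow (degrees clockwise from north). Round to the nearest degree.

∂h/∂x = (329.94 − 328.20) / (515757 − 515887) = -0.01338
∂h/∂y = (327.69 − 328.20) / (4168191 − 4168021) = -0.003000
Flow direction (−∇h) has components (+0.01338 E, +0.003000 N).
Azimuth = atan2(E, N) = atan2(+0.01338, +0.003000) = 77.4° ≈ 077°.

077°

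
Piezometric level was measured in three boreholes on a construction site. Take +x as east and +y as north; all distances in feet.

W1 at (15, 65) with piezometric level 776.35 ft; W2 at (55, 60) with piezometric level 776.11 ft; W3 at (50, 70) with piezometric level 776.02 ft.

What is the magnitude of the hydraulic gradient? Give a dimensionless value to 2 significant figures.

0.015

Differences from W1: to W2 (Δx, Δy, Δh) = (40, -5, -0.24); to W3 = (35, 5, -0.33).
Determinant of the coordinate differences = 40·5 − 35·(-5) = 375.
∂h/∂x = [(-0.24)·5 − (-0.33)·(-5)] / 375 = -0.007600
∂h/∂y = [40·(-0.33) − 35·(-0.24)] / 375 = -0.01280
|∇h| = √(-0.007600² + -0.01280²) = 0.01489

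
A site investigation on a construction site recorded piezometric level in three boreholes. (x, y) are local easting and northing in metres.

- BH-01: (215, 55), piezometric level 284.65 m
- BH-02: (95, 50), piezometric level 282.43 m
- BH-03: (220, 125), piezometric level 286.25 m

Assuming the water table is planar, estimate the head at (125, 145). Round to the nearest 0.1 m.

285.0 m

Taking BH-01 as reference: BH-02−BH-01 = (-120, -5, -2.22); BH-03−BH-01 = (5, 70, +1.60).
Solve a·Δx + b·Δy = Δh: det = (-120)·70 − 5·(-5) = -8375.
∂h/∂x = [(-2.22)·70 − (+1.60)·(-5)] / -8375 = +0.01760
∂h/∂y = [(-120)·(+1.60) − 5·(-2.22)] / -8375 = +0.02160
h(125, 145) = 284.65 + (+0.01760)·(-90) + (+0.02160)·(90) = 284.65 -1.584 +1.944 = 285.010 m.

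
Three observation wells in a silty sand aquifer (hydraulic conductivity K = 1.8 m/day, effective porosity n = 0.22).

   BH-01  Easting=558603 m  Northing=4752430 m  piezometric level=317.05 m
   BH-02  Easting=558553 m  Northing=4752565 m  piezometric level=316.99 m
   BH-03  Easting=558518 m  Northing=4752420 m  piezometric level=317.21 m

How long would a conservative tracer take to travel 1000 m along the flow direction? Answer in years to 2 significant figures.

160 years

With h = a·x + b·y + c and BH-01 as origin, the differences give:
  (-50)·a + 135·b = -0.06
  (-85)·a + (-10)·b = +0.16
Eliminate b (×(-10) and ×135, subtract): 11975·a = -21.000 → a = ∂h/∂x = -0.001754
Back-substitute: b = ∂h/∂y = -0.001094.
|∇h| = √(-0.001754² + -0.001094²) = 0.002067
Seepage velocity v = K·i/n = 1.8 × 0.002067 / 0.22 = 0.01691 m/day.
t = 1000 / 0.01691 = 5.914e+04 days = 162 years.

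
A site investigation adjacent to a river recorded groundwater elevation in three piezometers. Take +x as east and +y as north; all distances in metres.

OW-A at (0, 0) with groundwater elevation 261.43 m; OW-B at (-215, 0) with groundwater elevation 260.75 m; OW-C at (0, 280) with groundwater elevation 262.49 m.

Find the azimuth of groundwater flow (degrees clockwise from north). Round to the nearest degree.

220°

∂h/∂x = (260.75 − 261.43) / (-215 − 0) = +0.003163
∂h/∂y = (262.49 − 261.43) / (280 − 0) = +0.003786
Flow direction (−∇h) has components (-0.003163 E, -0.003786 N).
Azimuth = atan2(E, N) = atan2(-0.003163, -0.003786) = 219.9° ≈ 220°.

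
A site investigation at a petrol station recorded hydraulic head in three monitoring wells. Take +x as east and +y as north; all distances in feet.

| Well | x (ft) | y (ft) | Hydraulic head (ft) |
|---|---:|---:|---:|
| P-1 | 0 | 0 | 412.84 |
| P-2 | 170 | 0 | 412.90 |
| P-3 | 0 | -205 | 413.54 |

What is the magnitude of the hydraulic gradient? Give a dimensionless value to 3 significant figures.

0.00343

∂h/∂x = (412.90 − 412.84) / (170 − 0) = +0.0003529
∂h/∂y = (413.54 − 412.84) / (-205 − 0) = -0.003415
|∇h| = √(0.0003529² + -0.003415²) = 0.003433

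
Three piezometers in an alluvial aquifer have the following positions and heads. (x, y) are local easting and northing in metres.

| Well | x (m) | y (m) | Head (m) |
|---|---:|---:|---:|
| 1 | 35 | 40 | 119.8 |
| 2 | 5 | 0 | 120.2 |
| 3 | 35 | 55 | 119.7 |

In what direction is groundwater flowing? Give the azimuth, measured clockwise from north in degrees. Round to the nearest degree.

034°

Taking 1 as reference: 2−1 = (-30, -40, +0.4); 3−1 = (0, 15, -0.1).
Determinant of the coordinate differences = (-30)·15 − 0·(-40) = -450.
∂h/∂x = [(+0.4)·15 − (-0.1)·(-40)] / -450 = -0.004444
∂h/∂y = [(-30)·(-0.1) − 0·(+0.4)] / -450 = -0.006667
Flow direction (−∇h) has components (+0.004444 E, +0.006667 N).
Azimuth = atan2(E, N) = atan2(+0.004444, +0.006667) = 33.7° ≈ 034°.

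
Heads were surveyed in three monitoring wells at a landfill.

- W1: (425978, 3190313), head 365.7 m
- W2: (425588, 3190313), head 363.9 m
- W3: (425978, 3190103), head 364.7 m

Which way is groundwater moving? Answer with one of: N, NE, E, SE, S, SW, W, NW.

∂h/∂x = (363.9 − 365.7) / (425588 − 425978) = +0.004615
∂h/∂y = (364.7 − 365.7) / (3190103 − 3190313) = +0.004762
Flow = −∇h = (-0.004615 east, -0.004762 north), which points southwest.

SW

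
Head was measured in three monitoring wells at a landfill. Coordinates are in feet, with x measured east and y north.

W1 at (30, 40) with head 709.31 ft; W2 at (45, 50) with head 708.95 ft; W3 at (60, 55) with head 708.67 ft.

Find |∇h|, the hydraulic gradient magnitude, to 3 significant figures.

0.0208

With h = a·x + b·y + c and W1 as origin, the differences give:
  15·a + 10·b = -0.36
  30·a + 15·b = -0.64
Eliminate b (×15 and ×10, subtract): -75·a = 1.000 → a = ∂h/∂x = -0.01333
Back-substitute: b = ∂h/∂y = -0.01600.
|∇h| = √(-0.01333² + -0.01600²) = 0.02083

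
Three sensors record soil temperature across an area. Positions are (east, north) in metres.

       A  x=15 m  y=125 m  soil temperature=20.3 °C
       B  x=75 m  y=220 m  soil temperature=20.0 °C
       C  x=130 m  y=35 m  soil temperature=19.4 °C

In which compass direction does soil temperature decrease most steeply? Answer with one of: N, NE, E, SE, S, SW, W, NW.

E

With T = a·x + b·y + c and A as origin, the differences give:
  60·a + 95·b = -0.3
  115·a + (-90)·b = -0.9
Eliminate b (×(-90) and ×95, subtract): -16325·a = 112.50 → a = ∂T/∂x = -0.006891
Back-substitute: b = ∂T/∂y = +0.001194.
Steepest decrease is along −∇f = (+0.006891 E, -0.001194 N) → east.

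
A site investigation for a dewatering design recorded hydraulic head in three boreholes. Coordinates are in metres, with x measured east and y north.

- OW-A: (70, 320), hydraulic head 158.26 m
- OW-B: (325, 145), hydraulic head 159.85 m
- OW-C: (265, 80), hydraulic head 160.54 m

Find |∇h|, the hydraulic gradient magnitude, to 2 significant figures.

0.010

Taking OW-A as reference: OW-B−OW-A = (255, -175, +1.59); OW-C−OW-A = (195, -240, +2.28).
Determinant of the coordinate differences = 255·(-240) − 195·(-175) = -27075.
∂h/∂x = [(+1.59)·(-240) − (+2.28)·(-175)] / -27075 = -0.0006427
∂h/∂y = [255·(+2.28) − 195·(+1.59)] / -27075 = -0.01002
|∇h| = √(-0.0006427² + -0.01002²) = 0.01004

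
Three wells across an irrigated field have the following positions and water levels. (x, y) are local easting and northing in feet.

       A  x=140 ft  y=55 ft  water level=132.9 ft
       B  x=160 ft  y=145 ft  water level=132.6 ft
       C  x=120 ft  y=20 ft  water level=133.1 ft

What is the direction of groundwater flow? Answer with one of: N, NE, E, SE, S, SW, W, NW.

With h = a·x + b·y + c and A as origin, the differences give:
  20·a + 90·b = -0.3
  (-20)·a + (-35)·b = +0.2
Eliminate b (×(-35) and ×90, subtract): 1100·a = -7.50 → a = ∂h/∂x = -0.006818
Back-substitute: b = ∂h/∂y = -0.001818.
Flow = −∇h = (+0.006818 east, +0.001818 north), which points east.

E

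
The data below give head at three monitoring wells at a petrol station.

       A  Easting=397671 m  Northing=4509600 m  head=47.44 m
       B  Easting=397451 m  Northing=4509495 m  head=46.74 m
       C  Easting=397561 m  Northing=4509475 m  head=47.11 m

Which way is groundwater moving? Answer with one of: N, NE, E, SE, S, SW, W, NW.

W

Differences from A: to B (Δx, Δy, Δh) = (-220, -105, -0.70); to C = (-110, -125, -0.33).
Determinant of the coordinate differences = (-220)·(-125) − (-110)·(-105) = 15950.
∂h/∂x = [(-0.70)·(-125) − (-0.33)·(-105)] / 15950 = +0.003313
∂h/∂y = [(-220)·(-0.33) − (-110)·(-0.70)] / 15950 = -0.0002759
Flow = −∇h = (-0.003313 east, +0.0002759 north), which points west.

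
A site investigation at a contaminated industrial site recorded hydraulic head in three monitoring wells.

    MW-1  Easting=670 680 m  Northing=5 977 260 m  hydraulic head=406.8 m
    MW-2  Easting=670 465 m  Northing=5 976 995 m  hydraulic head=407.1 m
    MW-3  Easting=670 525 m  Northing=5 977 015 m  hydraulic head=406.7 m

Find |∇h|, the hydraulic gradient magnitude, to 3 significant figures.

0.0104

With h = a·x + b·y + c and MW-1 as origin, the differences give:
  (-215)·a + (-265)·b = +0.3
  (-155)·a + (-245)·b = -0.1
Eliminate b (×(-245) and ×(-265), subtract): 11600·a = -100.00 → a = ∂h/∂x = -0.008621
Back-substitute: b = ∂h/∂y = +0.005862.
|∇h| = √(-0.008621² + 0.005862²) = 0.01043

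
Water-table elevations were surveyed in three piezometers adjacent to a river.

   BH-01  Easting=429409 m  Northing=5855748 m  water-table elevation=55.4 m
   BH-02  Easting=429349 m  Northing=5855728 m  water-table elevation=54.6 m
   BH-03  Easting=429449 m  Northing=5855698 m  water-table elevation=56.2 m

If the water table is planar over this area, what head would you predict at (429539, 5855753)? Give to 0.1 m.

57.3 m

Three-point gradient (reference BH-01): Δ to BH-02 = (-60, -20, -0.8), Δ to BH-03 = (40, -50, +0.8).
∂h/∂x = +0.01474, ∂h/∂y = -0.004211 (det = 3800).
h(429539, 5855753) = 55.4 + (+0.01474)·(130) + (-0.004211)·(5) = 55.4 +1.916 -0.021 = 57.295 m.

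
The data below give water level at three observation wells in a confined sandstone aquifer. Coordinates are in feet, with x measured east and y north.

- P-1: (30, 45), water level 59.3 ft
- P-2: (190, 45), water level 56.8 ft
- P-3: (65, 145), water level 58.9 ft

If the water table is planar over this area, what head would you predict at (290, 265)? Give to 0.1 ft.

55.6 ft

Differences from P-1: to P-2 (Δx, Δy, Δh) = (160, 0, -2.5); to P-3 = (35, 100, -0.4).
Solve a·Δx + b·Δy = Δh: det = 160·100 − 35·0 = 16000.
∂h/∂x = [(-2.5)·100 − (-0.4)·0] / 16000 = -0.01562
∂h/∂y = [160·(-0.4) − 35·(-2.5)] / 16000 = +0.001469
h(290, 265) = 59.3 + (-0.01562)·(260) + (+0.001469)·(220) = 59.3 -4.062 +0.323 = 55.561 ft.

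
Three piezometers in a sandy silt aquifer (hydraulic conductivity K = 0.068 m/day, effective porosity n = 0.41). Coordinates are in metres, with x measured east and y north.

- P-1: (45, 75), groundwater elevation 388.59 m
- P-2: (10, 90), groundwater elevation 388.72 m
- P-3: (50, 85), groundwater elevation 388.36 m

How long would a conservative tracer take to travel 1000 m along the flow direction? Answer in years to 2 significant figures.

Differences from P-1: to P-2 (Δx, Δy, Δh) = (-35, 15, +0.13); to P-3 = (5, 10, -0.23).
Solve a·Δx + b·Δy = Δh: det = (-35)·10 − 5·15 = -425.
∂h/∂x = [(+0.13)·10 − (-0.23)·15] / -425 = -0.01118
∂h/∂y = [(-35)·(-0.23) − 5·(+0.13)] / -425 = -0.01741
|∇h| = √(-0.01118² + -0.01741²) = 0.02069
Seepage velocity v = K·i/n = 0.068 × 0.02069 / 0.41 = 0.003432 m/day.
t = 1000 / 0.003432 = 2.914e+05 days = 798 years.

800 years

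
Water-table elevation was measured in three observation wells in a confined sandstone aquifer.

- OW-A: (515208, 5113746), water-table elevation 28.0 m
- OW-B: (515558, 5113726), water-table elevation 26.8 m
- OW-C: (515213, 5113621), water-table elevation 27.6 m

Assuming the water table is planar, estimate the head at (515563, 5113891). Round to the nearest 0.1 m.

With h = a·x + b·y + c and OW-A as origin, the differences give:
  350·a + (-20)·b = -1.2
  5·a + (-125)·b = -0.4
Eliminate b (×(-125) and ×(-20), subtract): -43650·a = 142.00 → a = ∂h/∂x = -0.003253
Back-substitute: b = ∂h/∂y = +0.003070.
h(515563, 5113891) = 28.0 + (-0.003253)·(355) + (+0.003070)·(145) = 28.0 -1.155 +0.445 = 27.290 m.

27.3 m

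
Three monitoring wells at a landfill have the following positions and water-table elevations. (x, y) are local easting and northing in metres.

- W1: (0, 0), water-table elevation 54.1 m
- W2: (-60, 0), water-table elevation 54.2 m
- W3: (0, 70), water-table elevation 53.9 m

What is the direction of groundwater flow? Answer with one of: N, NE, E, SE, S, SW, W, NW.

NE

∂h/∂x = (54.2 − 54.1) / (-60 − 0) = -0.001667
∂h/∂y = (53.9 − 54.1) / (70 − 0) = -0.002857
Flow = −∇h = (+0.001667 east, +0.002857 north), which points northeast.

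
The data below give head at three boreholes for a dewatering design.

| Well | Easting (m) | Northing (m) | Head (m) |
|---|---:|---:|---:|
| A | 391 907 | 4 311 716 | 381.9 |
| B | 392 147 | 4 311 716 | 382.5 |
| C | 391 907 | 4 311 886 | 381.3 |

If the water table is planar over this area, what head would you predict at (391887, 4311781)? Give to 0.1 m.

381.6 m

∂h/∂x = (382.5 − 381.9) / (392147 − 391907) = +0.002500
∂h/∂y = (381.3 − 381.9) / (4311886 − 4311716) = -0.003529
h(391887, 4311781) = 381.9 + (+0.002500)·(-20) + (-0.003529)·(65) = 381.9 -0.050 -0.229 = 381.621 m.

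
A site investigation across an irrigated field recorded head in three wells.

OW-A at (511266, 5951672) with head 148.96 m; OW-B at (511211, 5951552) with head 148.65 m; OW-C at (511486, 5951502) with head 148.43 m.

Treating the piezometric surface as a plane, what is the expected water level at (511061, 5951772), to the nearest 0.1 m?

149.3 m

Taking OW-A as reference: OW-B−OW-A = (-55, -120, -0.31); OW-C−OW-A = (220, -170, -0.53).
Determinant of the coordinate differences = (-55)·(-170) − 220·(-120) = 35750.
∂h/∂x = [(-0.31)·(-170) − (-0.53)·(-120)] / 35750 = -0.0003049
∂h/∂y = [(-55)·(-0.53) − 220·(-0.31)] / 35750 = +0.002723
h(511061, 5951772) = 148.96 + (-0.0003049)·(-205) + (+0.002723)·(100) = 148.96 +0.063 +0.272 = 149.295 m.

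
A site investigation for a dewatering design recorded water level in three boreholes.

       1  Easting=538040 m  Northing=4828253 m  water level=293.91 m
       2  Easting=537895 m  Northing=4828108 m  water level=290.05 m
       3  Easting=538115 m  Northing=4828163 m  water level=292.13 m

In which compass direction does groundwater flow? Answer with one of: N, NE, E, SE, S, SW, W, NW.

Taking 1 as reference: 2−1 = (-145, -145, -3.86); 3−1 = (75, -90, -1.78).
Determinant of the coordinate differences = (-145)·(-90) − 75·(-145) = 23925.
∂h/∂x = [(-3.86)·(-90) − (-1.78)·(-145)] / 23925 = +0.003732
∂h/∂y = [(-145)·(-1.78) − 75·(-3.86)] / 23925 = +0.02289
Flow = −∇h = (-0.003732 east, -0.02289 north), which points south.

S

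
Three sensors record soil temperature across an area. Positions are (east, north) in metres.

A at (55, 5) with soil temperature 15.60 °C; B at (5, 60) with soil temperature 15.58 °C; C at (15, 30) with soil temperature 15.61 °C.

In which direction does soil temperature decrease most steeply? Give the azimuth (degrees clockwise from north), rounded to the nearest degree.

With T = a·x + b·y + c and A as origin, the differences give:
  (-50)·a + 55·b = -0.02
  (-40)·a + 25·b = +0.01
Eliminate b (×25 and ×55, subtract): 950·a = -1.050 → a = ∂T/∂x = -0.001105
Back-substitute: b = ∂T/∂y = -0.001368.
Steepest decrease is along −∇f: components (+0.001105 E, +0.001368 N).
Azimuth = atan2(+0.001105, +0.001368) = 38.9° ≈ 039°.

039°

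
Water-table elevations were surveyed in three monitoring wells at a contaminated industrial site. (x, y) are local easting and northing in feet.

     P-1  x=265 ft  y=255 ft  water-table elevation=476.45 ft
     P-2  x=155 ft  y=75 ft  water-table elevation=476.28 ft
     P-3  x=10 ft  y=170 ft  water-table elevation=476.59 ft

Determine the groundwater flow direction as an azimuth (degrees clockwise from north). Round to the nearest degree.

Taking P-1 as reference: P-2−P-1 = (-110, -180, -0.17); P-3−P-1 = (-255, -85, +0.14).
Determinant of the coordinate differences = (-110)·(-85) − (-255)·(-180) = -36550.
∂h/∂x = [(-0.17)·(-85) − (+0.14)·(-180)] / -36550 = -0.001085
∂h/∂y = [(-110)·(+0.14) − (-255)·(-0.17)] / -36550 = +0.001607
Flow direction (−∇h) has components (+0.001085 E, -0.001607 N).
Azimuth = atan2(E, N) = atan2(+0.001085, -0.001607) = 146.0° ≈ 146°.

146°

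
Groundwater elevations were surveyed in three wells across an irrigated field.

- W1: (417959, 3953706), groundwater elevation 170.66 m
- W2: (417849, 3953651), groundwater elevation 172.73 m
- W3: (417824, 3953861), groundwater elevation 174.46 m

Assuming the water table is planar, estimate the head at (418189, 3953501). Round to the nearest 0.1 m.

Taking W1 as reference: W2−W1 = (-110, -55, +2.07); W3−W1 = (-135, 155, +3.80).
Determinant of the coordinate differences = (-110)·155 − (-135)·(-55) = -24475.
∂h/∂x = [(+2.07)·155 − (+3.80)·(-55)] / -24475 = -0.02165
∂h/∂y = [(-110)·(+3.80) − (-135)·(+2.07)] / -24475 = +0.005661
h(418189, 3953501) = 170.66 + (-0.02165)·(230) + (+0.005661)·(-205) = 170.66 -4.979 -1.160 = 164.520 m.

164.5 m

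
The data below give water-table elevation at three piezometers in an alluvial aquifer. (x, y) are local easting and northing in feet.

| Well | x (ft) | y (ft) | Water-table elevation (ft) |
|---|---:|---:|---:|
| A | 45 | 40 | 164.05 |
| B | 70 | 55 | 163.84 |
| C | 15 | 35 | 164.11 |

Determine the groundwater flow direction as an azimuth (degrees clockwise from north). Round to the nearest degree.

358°

Differences from A: to B (Δx, Δy, Δh) = (25, 15, -0.21); to C = (-30, -5, +0.06).
Determinant of the coordinate differences = 25·(-5) − (-30)·15 = 325.
∂h/∂x = [(-0.21)·(-5) − (+0.06)·15] / 325 = +0.0004615
∂h/∂y = [25·(+0.06) − (-30)·(-0.21)] / 325 = -0.01477
Flow direction (−∇h) has components (-0.0004615 E, +0.01477 N).
Azimuth = atan2(E, N) = atan2(-0.0004615, +0.01477) = 358.2° ≈ 358°.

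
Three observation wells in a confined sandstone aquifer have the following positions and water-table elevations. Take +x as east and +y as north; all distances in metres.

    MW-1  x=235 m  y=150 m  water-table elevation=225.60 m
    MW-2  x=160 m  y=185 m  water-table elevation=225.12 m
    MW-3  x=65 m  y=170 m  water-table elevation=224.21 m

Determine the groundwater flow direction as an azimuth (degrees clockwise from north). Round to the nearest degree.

240°

Taking MW-1 as reference: MW-2−MW-1 = (-75, 35, -0.48); MW-3−MW-1 = (-170, 20, -1.39).
Solve a·Δx + b·Δy = Δh: det = (-75)·20 − (-170)·35 = 4450.
∂h/∂x = [(-0.48)·20 − (-1.39)·35] / 4450 = +0.008775
∂h/∂y = [(-75)·(-1.39) − (-170)·(-0.48)] / 4450 = +0.005090
Flow direction (−∇h) has components (-0.008775 E, -0.005090 N).
Azimuth = atan2(E, N) = atan2(-0.008775, -0.005090) = 239.9° ≈ 240°.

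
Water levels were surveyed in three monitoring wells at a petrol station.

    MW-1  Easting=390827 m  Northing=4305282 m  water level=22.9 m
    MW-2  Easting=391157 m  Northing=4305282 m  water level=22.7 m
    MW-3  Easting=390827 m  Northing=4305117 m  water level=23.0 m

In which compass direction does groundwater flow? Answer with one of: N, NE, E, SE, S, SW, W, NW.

∂h/∂x = (22.7 − 22.9) / (391157 − 390827) = -0.0006061
∂h/∂y = (23.0 − 22.9) / (4305117 − 4305282) = -0.0006061
Flow = −∇h = (+0.0006061 east, +0.0006061 north), which points northeast.

NE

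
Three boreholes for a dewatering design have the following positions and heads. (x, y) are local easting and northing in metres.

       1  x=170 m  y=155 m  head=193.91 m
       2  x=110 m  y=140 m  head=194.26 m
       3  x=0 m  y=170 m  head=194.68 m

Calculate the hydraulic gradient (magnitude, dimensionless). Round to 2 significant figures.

0.0062

Differences from 1: to 2 (Δx, Δy, Δh) = (-60, -15, +0.35); to 3 = (-170, 15, +0.77).
Solve a·Δx + b·Δy = Δh: det = (-60)·15 − (-170)·(-15) = -3450.
∂h/∂x = [(+0.35)·15 − (+0.77)·(-15)] / -3450 = -0.004870
∂h/∂y = [(-60)·(+0.77) − (-170)·(+0.35)] / -3450 = -0.003855
|∇h| = √(-0.004870² + -0.003855²) = 0.006211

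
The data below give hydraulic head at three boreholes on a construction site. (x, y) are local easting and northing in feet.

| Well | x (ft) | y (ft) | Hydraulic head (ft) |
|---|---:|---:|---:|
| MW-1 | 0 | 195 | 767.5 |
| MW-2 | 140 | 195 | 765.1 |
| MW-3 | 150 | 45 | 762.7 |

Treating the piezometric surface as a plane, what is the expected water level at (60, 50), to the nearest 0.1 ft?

764.3 ft

With h = a·x + b·y + c and MW-1 as origin, the differences give:
  140·a + 0·b = -2.4
  150·a + (-150)·b = -4.8
Eliminate b (×(-150) and ×0, subtract): -21000·a = 360.00 → a = ∂h/∂x = -0.01714
Back-substitute: b = ∂h/∂y = +0.01486.
h(60, 50) = 767.5 + (-0.01714)·(60) + (+0.01486)·(-145) = 767.5 -1.029 -2.154 = 764.317 ft.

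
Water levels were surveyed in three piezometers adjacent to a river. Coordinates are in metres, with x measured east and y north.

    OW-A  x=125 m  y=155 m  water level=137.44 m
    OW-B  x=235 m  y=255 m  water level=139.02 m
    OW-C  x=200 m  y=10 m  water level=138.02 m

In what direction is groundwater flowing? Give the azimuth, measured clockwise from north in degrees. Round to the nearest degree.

Differences from OW-A: to OW-B (Δx, Δy, Δh) = (110, 100, +1.58); to OW-C = (75, -145, +0.58).
Determinant of the coordinate differences = 110·(-145) − 75·100 = -23450.
∂h/∂x = [(+1.58)·(-145) − (+0.58)·100] / -23450 = +0.01224
∂h/∂y = [110·(+0.58) − 75·(+1.58)] / -23450 = +0.002333
Flow direction (−∇h) has components (-0.01224 E, -0.002333 N).
Azimuth = atan2(E, N) = atan2(-0.01224, -0.002333) = 259.2° ≈ 259°.

259°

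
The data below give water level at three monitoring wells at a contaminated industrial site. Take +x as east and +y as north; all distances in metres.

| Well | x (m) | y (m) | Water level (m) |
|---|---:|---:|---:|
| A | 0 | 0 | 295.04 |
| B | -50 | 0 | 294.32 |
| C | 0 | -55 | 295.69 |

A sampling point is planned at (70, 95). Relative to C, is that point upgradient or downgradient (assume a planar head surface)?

downgradient

∂h/∂x = (294.32 − 295.04) / (-50 − 0) = +0.01440
∂h/∂y = (295.69 − 295.04) / (-55 − 0) = -0.01182
Head at (70, 95) = 295.04 + (+0.01440)·(70) + (-0.01182)·(95) = 294.93 m.
That is lower than the 295.69 m at C, so the point is downgradient.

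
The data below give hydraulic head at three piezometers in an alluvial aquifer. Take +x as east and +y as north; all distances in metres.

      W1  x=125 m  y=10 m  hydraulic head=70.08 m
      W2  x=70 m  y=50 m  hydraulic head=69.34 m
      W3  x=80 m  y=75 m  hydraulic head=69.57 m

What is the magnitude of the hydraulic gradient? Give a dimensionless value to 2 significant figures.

Differences from W1: to W2 (Δx, Δy, Δh) = (-55, 40, -0.74); to W3 = (-45, 65, -0.51).
Solve a·Δx + b·Δy = Δh: det = (-55)·65 − (-45)·40 = -1775.
∂h/∂x = [(-0.74)·65 − (-0.51)·40] / -1775 = +0.01561
∂h/∂y = [(-55)·(-0.51) − (-45)·(-0.74)] / -1775 = +0.002958
|∇h| = √(0.01561² + 0.002958²) = 0.01589

0.016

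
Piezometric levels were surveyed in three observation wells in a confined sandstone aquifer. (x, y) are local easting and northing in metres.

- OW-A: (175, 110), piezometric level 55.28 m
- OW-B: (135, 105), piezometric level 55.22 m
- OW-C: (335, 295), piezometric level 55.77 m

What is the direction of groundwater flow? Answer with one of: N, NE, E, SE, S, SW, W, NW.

SW

Three-point gradient (reference OW-A): Δ to OW-B = (-40, -5, -0.06), Δ to OW-C = (160, 185, +0.49).
∂h/∂x = +0.001311, ∂h/∂y = +0.001515 (det = -6600).
Flow = −∇h = (-0.001311 east, -0.001515 north), which points southwest.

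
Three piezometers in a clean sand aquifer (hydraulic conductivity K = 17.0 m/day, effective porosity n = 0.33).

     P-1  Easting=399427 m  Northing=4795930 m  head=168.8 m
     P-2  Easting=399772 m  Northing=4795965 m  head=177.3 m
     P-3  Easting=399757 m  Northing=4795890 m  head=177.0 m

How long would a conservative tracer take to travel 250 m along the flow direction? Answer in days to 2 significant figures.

200 days

Taking P-1 as reference: P-2−P-1 = (345, 35, +8.5); P-3−P-1 = (330, -40, +8.2).
Determinant of the coordinate differences = 345·(-40) − 330·35 = -25350.
∂h/∂x = [(+8.5)·(-40) − (+8.2)·35] / -25350 = +0.02473
∂h/∂y = [345·(+8.2) − 330·(+8.5)] / -25350 = -0.0009467
|∇h| = √(0.02473² + -0.0009467²) = 0.02475
Seepage velocity v = K·i/n = 17.0 × 0.02475 / 0.33 = 1.275 m/day.
t = 250 / 1.275 = 196.1 days.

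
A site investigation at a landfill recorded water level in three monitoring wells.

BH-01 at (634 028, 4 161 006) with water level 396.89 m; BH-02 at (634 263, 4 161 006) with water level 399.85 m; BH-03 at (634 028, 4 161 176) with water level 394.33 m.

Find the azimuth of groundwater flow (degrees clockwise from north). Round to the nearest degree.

∂h/∂x = (399.85 − 396.89) / (634263 − 634028) = +0.01260
∂h/∂y = (394.33 − 396.89) / (4161176 − 4161006) = -0.01506
Flow direction (−∇h) has components (-0.01260 E, +0.01506 N).
Azimuth = atan2(E, N) = atan2(-0.01260, +0.01506) = 320.1° ≈ 320°.

320°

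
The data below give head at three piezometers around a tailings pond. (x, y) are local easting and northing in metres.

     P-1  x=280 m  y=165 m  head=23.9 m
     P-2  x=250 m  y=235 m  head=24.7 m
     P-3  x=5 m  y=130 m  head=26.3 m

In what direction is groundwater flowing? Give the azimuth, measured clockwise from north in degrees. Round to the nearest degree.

With h = a·x + b·y + c and P-1 as origin, the differences give:
  (-30)·a + 70·b = +0.8
  (-275)·a + (-35)·b = +2.4
Eliminate b (×(-35) and ×70, subtract): 20300·a = -196.00 → a = ∂h/∂x = -0.009655
Back-substitute: b = ∂h/∂y = +0.007291.
Flow direction (−∇h) has components (+0.009655 E, -0.007291 N).
Azimuth = atan2(E, N) = atan2(+0.009655, -0.007291) = 127.1° ≈ 127°.

127°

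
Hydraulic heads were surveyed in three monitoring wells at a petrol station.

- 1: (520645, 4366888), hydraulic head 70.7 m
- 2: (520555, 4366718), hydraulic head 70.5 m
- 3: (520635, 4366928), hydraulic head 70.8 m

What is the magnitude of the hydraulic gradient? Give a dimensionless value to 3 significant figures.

0.00268

Taking 1 as reference: 2−1 = (-90, -170, -0.2); 3−1 = (-10, 40, +0.1).
Determinant of the coordinate differences = (-90)·40 − (-10)·(-170) = -5300.
∂h/∂x = [(-0.2)·40 − (+0.1)·(-170)] / -5300 = -0.001698
∂h/∂y = [(-90)·(+0.1) − (-10)·(-0.2)] / -5300 = +0.002075
|∇h| = √(-0.001698² + 0.002075²) = 0.002681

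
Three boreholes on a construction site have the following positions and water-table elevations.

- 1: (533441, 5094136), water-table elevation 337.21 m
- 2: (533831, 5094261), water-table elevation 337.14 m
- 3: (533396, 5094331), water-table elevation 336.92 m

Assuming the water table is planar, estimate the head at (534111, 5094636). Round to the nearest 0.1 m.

336.7 m

With h = a·x + b·y + c and 1 as origin, the differences give:
  390·a + 125·b = -0.07
  (-45)·a + 195·b = -0.29
Eliminate b (×195 and ×125, subtract): 81675·a = 22.600 → a = ∂h/∂x = +0.0002767
Back-substitute: b = ∂h/∂y = -0.001423.
h(534111, 5094636) = 337.21 + (+0.0002767)·(670) + (-0.001423)·(500) = 337.21 +0.185 -0.712 = 336.684 m.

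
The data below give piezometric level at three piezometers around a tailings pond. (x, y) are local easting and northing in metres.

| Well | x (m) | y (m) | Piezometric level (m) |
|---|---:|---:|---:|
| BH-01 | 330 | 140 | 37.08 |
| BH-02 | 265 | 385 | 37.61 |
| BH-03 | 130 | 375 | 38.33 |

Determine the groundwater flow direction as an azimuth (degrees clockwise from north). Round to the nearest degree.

Differences from BH-01: to BH-02 (Δx, Δy, Δh) = (-65, 245, +0.53); to BH-03 = (-200, 235, +1.25).
Solve a·Δx + b·Δy = Δh: det = (-65)·235 − (-200)·245 = 33725.
∂h/∂x = [(+0.53)·235 − (+1.25)·245] / 33725 = -0.005388
∂h/∂y = [(-65)·(+1.25) − (-200)·(+0.53)] / 33725 = +0.0007339
Flow direction (−∇h) has components (+0.005388 E, -0.0007339 N).
Azimuth = atan2(E, N) = atan2(+0.005388, -0.0007339) = 97.8° ≈ 098°.

098°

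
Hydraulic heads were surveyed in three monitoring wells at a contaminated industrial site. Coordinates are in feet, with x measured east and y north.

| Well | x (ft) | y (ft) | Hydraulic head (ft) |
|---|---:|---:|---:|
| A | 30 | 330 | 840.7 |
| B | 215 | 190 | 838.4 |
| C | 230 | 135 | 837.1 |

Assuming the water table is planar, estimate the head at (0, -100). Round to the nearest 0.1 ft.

With h = a·x + b·y + c and A as origin, the differences give:
  185·a + (-140)·b = -2.3
  200·a + (-195)·b = -3.6
Eliminate b (×(-195) and ×(-140), subtract): -8075·a = -55.50 → a = ∂h/∂x = +0.006873
Back-substitute: b = ∂h/∂y = +0.02551.
h(0, -100) = 840.7 + (+0.006873)·(-30) + (+0.02551)·(-430) = 840.7 -0.206 -10.970 = 829.524 ft.

829.5 ft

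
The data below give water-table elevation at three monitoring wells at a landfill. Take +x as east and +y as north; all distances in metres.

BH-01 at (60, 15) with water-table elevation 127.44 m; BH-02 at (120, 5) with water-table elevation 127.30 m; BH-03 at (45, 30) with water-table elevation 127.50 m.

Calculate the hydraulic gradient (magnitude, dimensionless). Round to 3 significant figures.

Taking BH-01 as reference: BH-02−BH-01 = (60, -10, -0.14); BH-03−BH-01 = (-15, 15, +0.06).
Solve a·Δx + b·Δy = Δh: det = 60·15 − (-15)·(-10) = 750.
∂h/∂x = [(-0.14)·15 − (+0.06)·(-10)] / 750 = -0.002000
∂h/∂y = [60·(+0.06) − (-15)·(-0.14)] / 750 = +0.002000
|∇h| = √(-0.002000² + 0.002000²) = 0.002828

0.00283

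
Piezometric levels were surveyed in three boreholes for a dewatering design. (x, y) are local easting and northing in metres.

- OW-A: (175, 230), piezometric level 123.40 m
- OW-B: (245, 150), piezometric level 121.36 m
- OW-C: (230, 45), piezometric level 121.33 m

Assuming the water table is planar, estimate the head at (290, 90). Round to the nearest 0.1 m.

With h = a·x + b·y + c and OW-A as origin, the differences give:
  70·a + (-80)·b = -2.04
  55·a + (-185)·b = -2.07
Eliminate b (×(-185) and ×(-80), subtract): -8550·a = 211.800 → a = ∂h/∂x = -0.02477
Back-substitute: b = ∂h/∂y = +0.003825.
h(290, 90) = 123.40 + (-0.02477)·(115) + (+0.003825)·(-140) = 123.40 -2.849 -0.535 = 120.016 m.

120.0 m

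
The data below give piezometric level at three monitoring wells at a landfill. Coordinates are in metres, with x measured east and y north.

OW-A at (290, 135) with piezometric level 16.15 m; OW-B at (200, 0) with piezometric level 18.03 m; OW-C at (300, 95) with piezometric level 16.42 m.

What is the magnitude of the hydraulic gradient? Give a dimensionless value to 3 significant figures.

0.0117

Differences from OW-A: to OW-B (Δx, Δy, Δh) = (-90, -135, +1.88); to OW-C = (10, -40, +0.27).
Determinant of the coordinate differences = (-90)·(-40) − 10·(-135) = 4950.
∂h/∂x = [(+1.88)·(-40) − (+0.27)·(-135)] / 4950 = -0.007828
∂h/∂y = [(-90)·(+0.27) − 10·(+1.88)] / 4950 = -0.008707
|∇h| = √(-0.007828² + -0.008707²) = 0.01171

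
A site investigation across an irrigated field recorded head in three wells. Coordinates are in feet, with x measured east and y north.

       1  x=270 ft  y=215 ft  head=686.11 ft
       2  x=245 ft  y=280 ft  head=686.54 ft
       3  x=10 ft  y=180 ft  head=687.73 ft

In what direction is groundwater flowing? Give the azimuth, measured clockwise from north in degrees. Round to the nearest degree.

121°

With h = a·x + b·y + c and 1 as origin, the differences give:
  (-25)·a + 65·b = +0.43
  (-260)·a + (-35)·b = +1.62
Eliminate b (×(-35) and ×65, subtract): 17775·a = -120.350 → a = ∂h/∂x = -0.006771
Back-substitute: b = ∂h/∂y = +0.004011.
Flow direction (−∇h) has components (+0.006771 E, -0.004011 N).
Azimuth = atan2(E, N) = atan2(+0.006771, -0.004011) = 120.6° ≈ 121°.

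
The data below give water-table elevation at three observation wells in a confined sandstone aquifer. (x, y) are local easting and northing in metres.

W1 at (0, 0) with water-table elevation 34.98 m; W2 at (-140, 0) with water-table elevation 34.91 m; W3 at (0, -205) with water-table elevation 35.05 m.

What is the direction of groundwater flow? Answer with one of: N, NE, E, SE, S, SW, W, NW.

∂h/∂x = (34.91 − 34.98) / (-140 − 0) = +0.0005000
∂h/∂y = (35.05 − 34.98) / (-205 − 0) = -0.0003415
Flow = −∇h = (-0.0005000 east, +0.0003415 north), which points northwest.

NW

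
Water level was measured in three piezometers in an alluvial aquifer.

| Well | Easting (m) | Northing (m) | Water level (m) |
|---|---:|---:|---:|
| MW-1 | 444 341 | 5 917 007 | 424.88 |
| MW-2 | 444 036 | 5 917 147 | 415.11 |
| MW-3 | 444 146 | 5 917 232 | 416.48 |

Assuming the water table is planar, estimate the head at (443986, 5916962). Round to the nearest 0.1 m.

Differences from MW-1: to MW-2 (Δx, Δy, Δh) = (-305, 140, -9.77); to MW-3 = (-195, 225, -8.40).
Determinant of the coordinate differences = (-305)·225 − (-195)·140 = -41325.
∂h/∂x = [(-9.77)·225 − (-8.40)·140] / -41325 = +0.02474
∂h/∂y = [(-305)·(-8.40) − (-195)·(-9.77)] / -41325 = -0.01589
h(443986, 5916962) = 424.88 + (+0.02474)·(-355) + (-0.01589)·(-45) = 424.88 -8.782 +0.715 = 416.814 m.

416.8 m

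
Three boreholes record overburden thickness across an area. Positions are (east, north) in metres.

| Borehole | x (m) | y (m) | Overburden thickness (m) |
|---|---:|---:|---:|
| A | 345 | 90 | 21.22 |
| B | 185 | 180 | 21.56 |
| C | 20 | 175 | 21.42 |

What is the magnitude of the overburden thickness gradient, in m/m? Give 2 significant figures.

Taking A as reference: B−A = (-160, 90, +0.34); C−A = (-325, 85, +0.20).
Solve a·Δx + b·Δy = Δd: det = (-160)·85 − (-325)·90 = 15650.
∂d/∂x = [(+0.34)·85 − (+0.20)·90] / 15650 = +0.0006965
∂d/∂y = [(-160)·(+0.20) − (-325)·(+0.34)] / 15650 = +0.005016
|∇f| = √(0.0006965² + 0.005016²) = 0.005064 m/m

0.0051 m/m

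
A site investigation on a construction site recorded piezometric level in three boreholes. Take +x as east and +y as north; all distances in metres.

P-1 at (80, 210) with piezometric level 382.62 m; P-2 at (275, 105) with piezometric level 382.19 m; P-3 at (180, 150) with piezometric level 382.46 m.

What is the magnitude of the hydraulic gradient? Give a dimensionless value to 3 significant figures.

With h = a·x + b·y + c and P-1 as origin, the differences give:
  195·a + (-105)·b = -0.43
  100·a + (-60)·b = -0.16
Eliminate b (×(-60) and ×(-105), subtract): -1200·a = 9.000 → a = ∂h/∂x = -0.007500
Back-substitute: b = ∂h/∂y = -0.009833.
|∇h| = √(-0.007500² + -0.009833²) = 0.01237

0.0124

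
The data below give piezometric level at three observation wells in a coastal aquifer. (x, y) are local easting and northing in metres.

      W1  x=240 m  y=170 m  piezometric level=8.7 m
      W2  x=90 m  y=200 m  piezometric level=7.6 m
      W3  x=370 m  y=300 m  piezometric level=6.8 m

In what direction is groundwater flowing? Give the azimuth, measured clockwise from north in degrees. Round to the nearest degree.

349°

Differences from W1: to W2 (Δx, Δy, Δh) = (-150, 30, -1.1); to W3 = (130, 130, -1.9).
Determinant of the coordinate differences = (-150)·130 − 130·30 = -23400.
∂h/∂x = [(-1.1)·130 − (-1.9)·30] / -23400 = +0.003675
∂h/∂y = [(-150)·(-1.9) − 130·(-1.1)] / -23400 = -0.01829
Flow direction (−∇h) has components (-0.003675 E, +0.01829 N).
Azimuth = atan2(E, N) = atan2(-0.003675, +0.01829) = 348.6° ≈ 349°.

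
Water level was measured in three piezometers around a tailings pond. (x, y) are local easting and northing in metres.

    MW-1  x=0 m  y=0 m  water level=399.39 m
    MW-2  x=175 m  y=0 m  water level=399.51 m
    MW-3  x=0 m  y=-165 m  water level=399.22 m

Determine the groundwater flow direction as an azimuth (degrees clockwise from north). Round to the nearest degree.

∂h/∂x = (399.51 − 399.39) / (175 − 0) = +0.0006857
∂h/∂y = (399.22 − 399.39) / (-165 − 0) = +0.001030
Flow direction (−∇h) has components (-0.0006857 E, -0.001030 N).
Azimuth = atan2(E, N) = atan2(-0.0006857, -0.001030) = 213.6° ≈ 214°.

214°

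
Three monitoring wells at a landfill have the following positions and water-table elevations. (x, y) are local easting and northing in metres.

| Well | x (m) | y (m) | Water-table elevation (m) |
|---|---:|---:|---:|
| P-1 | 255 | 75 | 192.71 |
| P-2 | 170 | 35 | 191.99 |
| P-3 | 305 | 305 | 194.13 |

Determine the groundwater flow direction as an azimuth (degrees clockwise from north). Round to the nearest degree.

232°

Three-point gradient (reference P-1): Δ to P-2 = (-85, -40, -0.72), Δ to P-3 = (50, 230, +1.42).
∂h/∂x = +0.006199, ∂h/∂y = +0.004826 (det = -17550).
Flow direction (−∇h) has components (-0.006199 E, -0.004826 N).
Azimuth = atan2(E, N) = atan2(-0.006199, -0.004826) = 232.1° ≈ 232°.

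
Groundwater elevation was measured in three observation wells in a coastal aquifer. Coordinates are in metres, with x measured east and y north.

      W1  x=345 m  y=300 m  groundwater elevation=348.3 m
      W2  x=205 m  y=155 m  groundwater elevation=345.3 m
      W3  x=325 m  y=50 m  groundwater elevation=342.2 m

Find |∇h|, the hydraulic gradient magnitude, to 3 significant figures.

0.0251

With h = a·x + b·y + c and W1 as origin, the differences give:
  (-140)·a + (-145)·b = -3.0
  (-20)·a + (-250)·b = -6.1
Eliminate b (×(-250) and ×(-145), subtract): 32100·a = -134.50 → a = ∂h/∂x = -0.004190
Back-substitute: b = ∂h/∂y = +0.02474.
|∇h| = √(-0.004190² + 0.02474²) = 0.02509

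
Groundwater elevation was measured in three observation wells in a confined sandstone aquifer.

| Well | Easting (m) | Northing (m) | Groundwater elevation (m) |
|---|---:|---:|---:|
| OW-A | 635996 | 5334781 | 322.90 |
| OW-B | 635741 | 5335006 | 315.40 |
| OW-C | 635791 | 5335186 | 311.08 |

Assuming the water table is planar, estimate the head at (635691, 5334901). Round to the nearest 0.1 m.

Taking OW-A as reference: OW-B−OW-A = (-255, 225, -7.50); OW-C−OW-A = (-205, 405, -11.82).
Determinant of the coordinate differences = (-255)·405 − (-205)·225 = -57150.
∂h/∂x = [(-7.50)·405 − (-11.82)·225] / -57150 = +0.006614
∂h/∂y = [(-255)·(-11.82) − (-205)·(-7.50)] / -57150 = -0.02584
h(635691, 5334901) = 322.90 + (+0.006614)·(-305) + (-0.02584)·(120) = 322.90 -2.017 -3.100 = 317.782 m.

317.8 m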